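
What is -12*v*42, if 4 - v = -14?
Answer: -9072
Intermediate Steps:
v = 18 (v = 4 - 1*(-14) = 4 + 14 = 18)
-12*v*42 = -12*18*42 = -216*42 = -9072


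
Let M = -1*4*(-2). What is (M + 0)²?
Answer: 64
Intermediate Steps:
M = 8 (M = -4*(-2) = 8)
(M + 0)² = (8 + 0)² = 8² = 64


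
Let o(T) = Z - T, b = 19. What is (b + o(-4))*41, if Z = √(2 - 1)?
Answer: 984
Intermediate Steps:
Z = 1 (Z = √1 = 1)
o(T) = 1 - T
(b + o(-4))*41 = (19 + (1 - 1*(-4)))*41 = (19 + (1 + 4))*41 = (19 + 5)*41 = 24*41 = 984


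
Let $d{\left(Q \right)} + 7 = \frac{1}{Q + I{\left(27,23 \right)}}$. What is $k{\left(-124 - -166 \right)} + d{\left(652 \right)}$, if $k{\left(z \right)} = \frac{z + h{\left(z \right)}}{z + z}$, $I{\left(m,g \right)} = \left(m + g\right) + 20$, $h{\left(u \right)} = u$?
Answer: $- \frac{4331}{722} \approx -5.9986$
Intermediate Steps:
$I{\left(m,g \right)} = 20 + g + m$ ($I{\left(m,g \right)} = \left(g + m\right) + 20 = 20 + g + m$)
$k{\left(z \right)} = 1$ ($k{\left(z \right)} = \frac{z + z}{z + z} = \frac{2 z}{2 z} = 2 z \frac{1}{2 z} = 1$)
$d{\left(Q \right)} = -7 + \frac{1}{70 + Q}$ ($d{\left(Q \right)} = -7 + \frac{1}{Q + \left(20 + 23 + 27\right)} = -7 + \frac{1}{Q + 70} = -7 + \frac{1}{70 + Q}$)
$k{\left(-124 - -166 \right)} + d{\left(652 \right)} = 1 + \frac{-489 - 4564}{70 + 652} = 1 + \frac{-489 - 4564}{722} = 1 + \frac{1}{722} \left(-5053\right) = 1 - \frac{5053}{722} = - \frac{4331}{722}$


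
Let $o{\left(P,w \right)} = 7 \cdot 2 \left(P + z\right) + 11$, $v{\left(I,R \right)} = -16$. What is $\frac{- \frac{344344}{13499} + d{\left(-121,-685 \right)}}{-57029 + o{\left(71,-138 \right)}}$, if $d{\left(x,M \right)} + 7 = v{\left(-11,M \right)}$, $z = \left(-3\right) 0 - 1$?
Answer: $\frac{654821}{756456962} \approx 0.00086564$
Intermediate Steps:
$z = -1$ ($z = 0 - 1 = -1$)
$o{\left(P,w \right)} = -3 + 14 P$ ($o{\left(P,w \right)} = 7 \cdot 2 \left(P - 1\right) + 11 = 7 \cdot 2 \left(-1 + P\right) + 11 = 7 \left(-2 + 2 P\right) + 11 = \left(-14 + 14 P\right) + 11 = -3 + 14 P$)
$d{\left(x,M \right)} = -23$ ($d{\left(x,M \right)} = -7 - 16 = -23$)
$\frac{- \frac{344344}{13499} + d{\left(-121,-685 \right)}}{-57029 + o{\left(71,-138 \right)}} = \frac{- \frac{344344}{13499} - 23}{-57029 + \left(-3 + 14 \cdot 71\right)} = \frac{\left(-344344\right) \frac{1}{13499} - 23}{-57029 + \left(-3 + 994\right)} = \frac{- \frac{344344}{13499} - 23}{-57029 + 991} = - \frac{654821}{13499 \left(-56038\right)} = \left(- \frac{654821}{13499}\right) \left(- \frac{1}{56038}\right) = \frac{654821}{756456962}$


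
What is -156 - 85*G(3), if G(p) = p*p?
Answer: -921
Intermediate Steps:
G(p) = p**2
-156 - 85*G(3) = -156 - 85*3**2 = -156 - 85*9 = -156 - 765 = -921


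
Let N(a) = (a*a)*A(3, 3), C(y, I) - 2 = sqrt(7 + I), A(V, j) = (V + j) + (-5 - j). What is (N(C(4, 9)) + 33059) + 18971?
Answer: 51958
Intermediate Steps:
A(V, j) = -5 + V
C(y, I) = 2 + sqrt(7 + I)
N(a) = -2*a**2 (N(a) = (a*a)*(-5 + 3) = a**2*(-2) = -2*a**2)
(N(C(4, 9)) + 33059) + 18971 = (-2*(2 + sqrt(7 + 9))**2 + 33059) + 18971 = (-2*(2 + sqrt(16))**2 + 33059) + 18971 = (-2*(2 + 4)**2 + 33059) + 18971 = (-2*6**2 + 33059) + 18971 = (-2*36 + 33059) + 18971 = (-72 + 33059) + 18971 = 32987 + 18971 = 51958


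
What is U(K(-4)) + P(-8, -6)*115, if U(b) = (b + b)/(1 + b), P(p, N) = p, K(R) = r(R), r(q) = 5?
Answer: -2755/3 ≈ -918.33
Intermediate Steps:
K(R) = 5
U(b) = 2*b/(1 + b) (U(b) = (2*b)/(1 + b) = 2*b/(1 + b))
U(K(-4)) + P(-8, -6)*115 = 2*5/(1 + 5) - 8*115 = 2*5/6 - 920 = 2*5*(⅙) - 920 = 5/3 - 920 = -2755/3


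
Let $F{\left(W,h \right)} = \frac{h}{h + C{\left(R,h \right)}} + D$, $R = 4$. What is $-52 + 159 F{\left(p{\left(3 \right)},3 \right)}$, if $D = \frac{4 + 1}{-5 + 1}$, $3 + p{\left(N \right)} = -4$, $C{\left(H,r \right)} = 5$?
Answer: $- \frac{1529}{8} \approx -191.13$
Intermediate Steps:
$p{\left(N \right)} = -7$ ($p{\left(N \right)} = -3 - 4 = -7$)
$D = - \frac{5}{4}$ ($D = \frac{5}{-4} = 5 \left(- \frac{1}{4}\right) = - \frac{5}{4} \approx -1.25$)
$F{\left(W,h \right)} = - \frac{5}{4} + \frac{h}{5 + h}$ ($F{\left(W,h \right)} = \frac{h}{h + 5} - \frac{5}{4} = \frac{h}{5 + h} - \frac{5}{4} = - \frac{5}{4} + \frac{h}{5 + h}$)
$-52 + 159 F{\left(p{\left(3 \right)},3 \right)} = -52 + 159 \frac{-25 - 3}{4 \left(5 + 3\right)} = -52 + 159 \frac{-25 - 3}{4 \cdot 8} = -52 + 159 \cdot \frac{1}{4} \cdot \frac{1}{8} \left(-28\right) = -52 + 159 \left(- \frac{7}{8}\right) = -52 - \frac{1113}{8} = - \frac{1529}{8}$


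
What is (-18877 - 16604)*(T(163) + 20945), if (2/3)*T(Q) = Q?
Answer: -1503649299/2 ≈ -7.5182e+8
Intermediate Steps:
T(Q) = 3*Q/2
(-18877 - 16604)*(T(163) + 20945) = (-18877 - 16604)*((3/2)*163 + 20945) = -35481*(489/2 + 20945) = -35481*42379/2 = -1503649299/2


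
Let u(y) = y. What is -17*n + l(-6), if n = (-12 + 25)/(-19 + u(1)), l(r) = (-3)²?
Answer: 383/18 ≈ 21.278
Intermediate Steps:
l(r) = 9
n = -13/18 (n = (-12 + 25)/(-19 + 1) = 13/(-18) = 13*(-1/18) = -13/18 ≈ -0.72222)
-17*n + l(-6) = -17*(-13/18) + 9 = 221/18 + 9 = 383/18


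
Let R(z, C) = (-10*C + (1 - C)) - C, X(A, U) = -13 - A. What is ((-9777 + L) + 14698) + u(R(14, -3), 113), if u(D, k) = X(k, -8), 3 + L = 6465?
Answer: 11257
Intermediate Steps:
L = 6462 (L = -3 + 6465 = 6462)
R(z, C) = 1 - 12*C (R(z, C) = (1 - 11*C) - C = 1 - 12*C)
u(D, k) = -13 - k
((-9777 + L) + 14698) + u(R(14, -3), 113) = ((-9777 + 6462) + 14698) + (-13 - 1*113) = (-3315 + 14698) + (-13 - 113) = 11383 - 126 = 11257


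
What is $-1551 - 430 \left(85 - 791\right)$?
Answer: $302029$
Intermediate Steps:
$-1551 - 430 \left(85 - 791\right) = -1551 - -303580 = -1551 + 303580 = 302029$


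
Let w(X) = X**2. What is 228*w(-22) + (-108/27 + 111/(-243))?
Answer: 8938151/81 ≈ 1.1035e+5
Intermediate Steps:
228*w(-22) + (-108/27 + 111/(-243)) = 228*(-22)**2 + (-108/27 + 111/(-243)) = 228*484 + (-108*1/27 + 111*(-1/243)) = 110352 + (-4 - 37/81) = 110352 - 361/81 = 8938151/81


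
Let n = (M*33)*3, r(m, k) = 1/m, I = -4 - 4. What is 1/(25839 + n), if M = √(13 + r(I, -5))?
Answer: 232/5993515 - 2*√206/53941635 ≈ 3.8176e-5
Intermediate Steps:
I = -8
M = √206/4 (M = √(13 + 1/(-8)) = √(13 - ⅛) = √(103/8) = √206/4 ≈ 3.5882)
n = 99*√206/4 (n = ((√206/4)*33)*3 = (33*√206/4)*3 = 99*√206/4 ≈ 355.23)
1/(25839 + n) = 1/(25839 + 99*√206/4)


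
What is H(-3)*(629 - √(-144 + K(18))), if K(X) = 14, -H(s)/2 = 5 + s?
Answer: -2516 + 4*I*√130 ≈ -2516.0 + 45.607*I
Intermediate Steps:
H(s) = -10 - 2*s (H(s) = -2*(5 + s) = -10 - 2*s)
H(-3)*(629 - √(-144 + K(18))) = (-10 - 2*(-3))*(629 - √(-144 + 14)) = (-10 + 6)*(629 - √(-130)) = -4*(629 - I*√130) = -2516 + 4*I*√130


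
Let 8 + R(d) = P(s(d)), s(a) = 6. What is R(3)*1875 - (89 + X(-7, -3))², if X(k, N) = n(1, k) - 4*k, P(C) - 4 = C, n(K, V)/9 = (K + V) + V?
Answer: 3750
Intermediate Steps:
n(K, V) = 9*K + 18*V (n(K, V) = 9*((K + V) + V) = 9*(K + 2*V) = 9*K + 18*V)
P(C) = 4 + C
X(k, N) = 9 + 14*k (X(k, N) = (9*1 + 18*k) - 4*k = (9 + 18*k) - 4*k = 9 + 14*k)
R(d) = 2 (R(d) = -8 + (4 + 6) = -8 + 10 = 2)
R(3)*1875 - (89 + X(-7, -3))² = 2*1875 - (89 + (9 + 14*(-7)))² = 3750 - (89 + (9 - 98))² = 3750 - (89 - 89)² = 3750 - 1*0² = 3750 - 1*0 = 3750 + 0 = 3750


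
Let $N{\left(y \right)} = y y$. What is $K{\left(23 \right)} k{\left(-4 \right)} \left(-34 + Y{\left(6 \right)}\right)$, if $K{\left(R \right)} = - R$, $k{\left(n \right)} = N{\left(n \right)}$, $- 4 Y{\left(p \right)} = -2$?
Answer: $12328$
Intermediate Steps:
$Y{\left(p \right)} = \frac{1}{2}$ ($Y{\left(p \right)} = \left(- \frac{1}{4}\right) \left(-2\right) = \frac{1}{2}$)
$N{\left(y \right)} = y^{2}$
$k{\left(n \right)} = n^{2}$
$K{\left(23 \right)} k{\left(-4 \right)} \left(-34 + Y{\left(6 \right)}\right) = \left(-1\right) 23 \left(-4\right)^{2} \left(-34 + \frac{1}{2}\right) = - 23 \cdot 16 \left(- \frac{67}{2}\right) = \left(-23\right) \left(-536\right) = 12328$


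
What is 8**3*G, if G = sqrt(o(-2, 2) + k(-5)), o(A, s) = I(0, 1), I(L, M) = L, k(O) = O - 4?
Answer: 1536*I ≈ 1536.0*I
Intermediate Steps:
k(O) = -4 + O
o(A, s) = 0
G = 3*I (G = sqrt(0 + (-4 - 5)) = sqrt(0 - 9) = sqrt(-9) = 3*I ≈ 3.0*I)
8**3*G = 8**3*(3*I) = 512*(3*I) = 1536*I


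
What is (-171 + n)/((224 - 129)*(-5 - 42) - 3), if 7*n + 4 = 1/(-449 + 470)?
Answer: 6305/164199 ≈ 0.038399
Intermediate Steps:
n = -83/147 (n = -4/7 + 1/(7*(-449 + 470)) = -4/7 + (1/7)/21 = -4/7 + (1/7)*(1/21) = -4/7 + 1/147 = -83/147 ≈ -0.56463)
(-171 + n)/((224 - 129)*(-5 - 42) - 3) = (-171 - 83/147)/((224 - 129)*(-5 - 42) - 3) = -25220/(147*(95*(-47) - 3)) = -25220/(147*(-4465 - 3)) = -25220/147/(-4468) = -25220/147*(-1/4468) = 6305/164199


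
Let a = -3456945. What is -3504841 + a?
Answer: -6961786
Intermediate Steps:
-3504841 + a = -3504841 - 3456945 = -6961786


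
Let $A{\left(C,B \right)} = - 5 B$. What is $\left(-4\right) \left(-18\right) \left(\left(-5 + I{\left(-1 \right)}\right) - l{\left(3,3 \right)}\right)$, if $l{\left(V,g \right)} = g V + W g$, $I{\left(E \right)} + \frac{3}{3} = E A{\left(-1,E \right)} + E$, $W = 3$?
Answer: $-2160$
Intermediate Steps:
$I{\left(E \right)} = -1 + E - 5 E^{2}$ ($I{\left(E \right)} = -1 + \left(E \left(- 5 E\right) + E\right) = -1 - \left(- E + 5 E^{2}\right) = -1 + E - 5 E^{2}$)
$l{\left(V,g \right)} = 3 g + V g$ ($l{\left(V,g \right)} = g V + 3 g = V g + 3 g = 3 g + V g$)
$\left(-4\right) \left(-18\right) \left(\left(-5 + I{\left(-1 \right)}\right) - l{\left(3,3 \right)}\right) = \left(-4\right) \left(-18\right) \left(\left(-5 - \left(2 + 5\right)\right) - 3 \left(3 + 3\right)\right) = 72 \left(\left(-5 - 7\right) - 3 \cdot 6\right) = 72 \left(\left(-5 - 7\right) - 18\right) = 72 \left(-12 - 18\right) = 72 \left(-30\right) = -2160$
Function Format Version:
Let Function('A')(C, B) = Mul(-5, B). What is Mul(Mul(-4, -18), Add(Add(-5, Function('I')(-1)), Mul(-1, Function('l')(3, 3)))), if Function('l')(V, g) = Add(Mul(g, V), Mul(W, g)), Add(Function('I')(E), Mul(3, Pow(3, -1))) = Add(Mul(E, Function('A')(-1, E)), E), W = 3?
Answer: -2160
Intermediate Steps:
Function('I')(E) = Add(-1, E, Mul(-5, Pow(E, 2))) (Function('I')(E) = Add(-1, Add(Mul(E, Mul(-5, E)), E)) = Add(-1, Add(Mul(-5, Pow(E, 2)), E)) = Add(-1, Add(E, Mul(-5, Pow(E, 2)))) = Add(-1, E, Mul(-5, Pow(E, 2))))
Function('l')(V, g) = Add(Mul(3, g), Mul(V, g)) (Function('l')(V, g) = Add(Mul(g, V), Mul(3, g)) = Add(Mul(V, g), Mul(3, g)) = Add(Mul(3, g), Mul(V, g)))
Mul(Mul(-4, -18), Add(Add(-5, Function('I')(-1)), Mul(-1, Function('l')(3, 3)))) = Mul(Mul(-4, -18), Add(Add(-5, Add(-1, -1, Mul(-5, Pow(-1, 2)))), Mul(-1, Mul(3, Add(3, 3))))) = Mul(72, Add(Add(-5, Add(-1, -1, Mul(-5, 1))), Mul(-1, Mul(3, 6)))) = Mul(72, Add(Add(-5, Add(-1, -1, -5)), Mul(-1, 18))) = Mul(72, Add(Add(-5, -7), -18)) = Mul(72, Add(-12, -18)) = Mul(72, -30) = -2160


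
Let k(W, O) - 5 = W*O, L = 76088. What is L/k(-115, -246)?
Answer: 76088/28295 ≈ 2.6891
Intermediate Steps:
k(W, O) = 5 + O*W (k(W, O) = 5 + W*O = 5 + O*W)
L/k(-115, -246) = 76088/(5 - 246*(-115)) = 76088/(5 + 28290) = 76088/28295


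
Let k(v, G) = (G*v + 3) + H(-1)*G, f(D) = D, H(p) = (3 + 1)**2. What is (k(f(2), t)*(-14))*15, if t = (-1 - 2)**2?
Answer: -34650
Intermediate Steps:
H(p) = 16 (H(p) = 4**2 = 16)
t = 9 (t = (-3)**2 = 9)
k(v, G) = 3 + 16*G + G*v (k(v, G) = (G*v + 3) + 16*G = (3 + G*v) + 16*G = 3 + 16*G + G*v)
(k(f(2), t)*(-14))*15 = ((3 + 16*9 + 9*2)*(-14))*15 = ((3 + 144 + 18)*(-14))*15 = (165*(-14))*15 = -2310*15 = -34650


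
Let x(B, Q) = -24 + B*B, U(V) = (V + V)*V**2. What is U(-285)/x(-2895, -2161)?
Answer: -15432750/2793667 ≈ -5.5242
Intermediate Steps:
U(V) = 2*V**3 (U(V) = (2*V)*V**2 = 2*V**3)
x(B, Q) = -24 + B**2
U(-285)/x(-2895, -2161) = (2*(-285)**3)/(-24 + (-2895)**2) = (2*(-23149125))/(-24 + 8381025) = -46298250/8381001 = -46298250*1/8381001 = -15432750/2793667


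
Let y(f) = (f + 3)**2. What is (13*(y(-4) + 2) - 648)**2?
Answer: 370881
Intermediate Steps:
y(f) = (3 + f)**2
(13*(y(-4) + 2) - 648)**2 = (13*((3 - 4)**2 + 2) - 648)**2 = (13*((-1)**2 + 2) - 648)**2 = (13*(1 + 2) - 648)**2 = (13*3 - 648)**2 = (39 - 648)**2 = (-609)**2 = 370881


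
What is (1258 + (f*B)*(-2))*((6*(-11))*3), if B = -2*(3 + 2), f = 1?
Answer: -253044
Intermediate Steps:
B = -10 (B = -2*5 = -10)
(1258 + (f*B)*(-2))*((6*(-11))*3) = (1258 + (1*(-10))*(-2))*((6*(-11))*3) = (1258 - 10*(-2))*(-66*3) = (1258 + 20)*(-198) = 1278*(-198) = -253044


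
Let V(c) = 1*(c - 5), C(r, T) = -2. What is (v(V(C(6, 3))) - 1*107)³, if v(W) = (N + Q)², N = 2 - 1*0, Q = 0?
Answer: -1092727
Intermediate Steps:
N = 2 (N = 2 + 0 = 2)
V(c) = -5 + c (V(c) = 1*(-5 + c) = -5 + c)
v(W) = 4 (v(W) = (2 + 0)² = 2² = 4)
(v(V(C(6, 3))) - 1*107)³ = (4 - 1*107)³ = (4 - 107)³ = (-103)³ = -1092727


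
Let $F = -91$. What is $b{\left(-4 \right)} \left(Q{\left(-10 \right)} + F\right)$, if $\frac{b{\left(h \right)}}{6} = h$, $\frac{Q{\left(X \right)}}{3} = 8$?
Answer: $1608$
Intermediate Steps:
$Q{\left(X \right)} = 24$ ($Q{\left(X \right)} = 3 \cdot 8 = 24$)
$b{\left(h \right)} = 6 h$
$b{\left(-4 \right)} \left(Q{\left(-10 \right)} + F\right) = 6 \left(-4\right) \left(24 - 91\right) = \left(-24\right) \left(-67\right) = 1608$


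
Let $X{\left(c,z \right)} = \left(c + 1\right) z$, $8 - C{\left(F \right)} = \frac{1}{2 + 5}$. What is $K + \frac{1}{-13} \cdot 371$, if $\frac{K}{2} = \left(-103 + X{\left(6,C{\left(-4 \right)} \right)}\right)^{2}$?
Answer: $\frac{59533}{13} \approx 4579.5$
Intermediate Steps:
$C{\left(F \right)} = \frac{55}{7}$ ($C{\left(F \right)} = 8 - \frac{1}{2 + 5} = 8 - \frac{1}{7} = \frac{55}{7}$)
$X{\left(c,z \right)} = z \left(1 + c\right)$ ($X{\left(c,z \right)} = \left(1 + c\right) z = z \left(1 + c\right)$)
$K = 4608$ ($K = 2 \left(-103 + \frac{55 \left(1 + 6\right)}{7}\right)^{2} = 2 \left(-103 + \frac{55}{7} \cdot 7\right)^{2} = 2 \left(-103 + 55\right)^{2} = 2 \left(-48\right)^{2} = 2 \cdot 2304 = 4608$)
$K + \frac{1}{-13} \cdot 371 = 4608 + \frac{1}{-13} \cdot 371 = 4608 - \frac{371}{13} = \frac{59533}{13}$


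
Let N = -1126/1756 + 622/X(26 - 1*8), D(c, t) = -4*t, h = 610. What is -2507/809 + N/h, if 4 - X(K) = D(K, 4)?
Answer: -3302660337/1083210550 ≈ -3.0490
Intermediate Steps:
X(K) = 20 (X(K) = 4 - (-4)*4 = 4 - 1*(-16) = 4 + 16 = 20)
N = 66857/2195 (N = -1126/1756 + 622/20 = -1126*1/1756 + 622*(1/20) = -563/878 + 311/10 = 66857/2195 ≈ 30.459)
-2507/809 + N/h = -2507/809 + (66857/2195)/610 = -2507*1/809 + (66857/2195)*(1/610) = -2507/809 + 66857/1338950 = -3302660337/1083210550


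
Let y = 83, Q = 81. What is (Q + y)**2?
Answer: 26896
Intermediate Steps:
(Q + y)**2 = (81 + 83)**2 = 164**2 = 26896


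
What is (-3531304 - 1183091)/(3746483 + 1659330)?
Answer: -673485/772259 ≈ -0.87210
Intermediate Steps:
(-3531304 - 1183091)/(3746483 + 1659330) = -4714395/5405813 = -4714395*1/5405813 = -673485/772259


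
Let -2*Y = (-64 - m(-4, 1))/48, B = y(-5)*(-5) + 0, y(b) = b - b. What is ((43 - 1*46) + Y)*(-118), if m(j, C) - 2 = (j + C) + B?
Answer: 4425/16 ≈ 276.56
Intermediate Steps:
y(b) = 0
B = 0 (B = 0*(-5) + 0 = 0 + 0 = 0)
m(j, C) = 2 + C + j (m(j, C) = 2 + ((j + C) + 0) = 2 + ((C + j) + 0) = 2 + (C + j) = 2 + C + j)
Y = 21/32 (Y = -(-64 - (2 + 1 - 4))/(2*48) = -(-64 - 1*(-1))/(2*48) = -(-64 + 1)/(2*48) = -(-63)/(2*48) = -1/2*(-21/16) = 21/32 ≈ 0.65625)
((43 - 1*46) + Y)*(-118) = ((43 - 1*46) + 21/32)*(-118) = ((43 - 46) + 21/32)*(-118) = (-3 + 21/32)*(-118) = -75/32*(-118) = 4425/16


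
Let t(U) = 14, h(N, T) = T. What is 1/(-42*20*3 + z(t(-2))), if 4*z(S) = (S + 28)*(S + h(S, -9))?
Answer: -2/4935 ≈ -0.00040527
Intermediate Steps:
z(S) = (-9 + S)*(28 + S)/4 (z(S) = ((S + 28)*(S - 9))/4 = ((28 + S)*(-9 + S))/4 = ((-9 + S)*(28 + S))/4 = (-9 + S)*(28 + S)/4)
1/(-42*20*3 + z(t(-2))) = 1/(-42*20*3 + (-63 + (¼)*14² + (19/4)*14)) = 1/(-840*3 + (-63 + (¼)*196 + 133/2)) = 1/(-2520 + (-63 + 49 + 133/2)) = 1/(-2520 + 105/2) = 1/(-4935/2) = -2/4935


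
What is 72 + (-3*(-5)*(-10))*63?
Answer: -9378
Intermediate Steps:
72 + (-3*(-5)*(-10))*63 = 72 + (15*(-10))*63 = 72 - 150*63 = 72 - 9450 = -9378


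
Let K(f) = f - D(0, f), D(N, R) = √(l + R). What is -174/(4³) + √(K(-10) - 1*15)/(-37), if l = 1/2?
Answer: -87/32 - √(-100 - 2*I*√38)/74 ≈ -2.7271 + 0.13539*I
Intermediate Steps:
l = ½ (l = 1*(½) = ½ ≈ 0.50000)
D(N, R) = √(½ + R)
K(f) = f - √(2 + 4*f)/2
-174/(4³) + √(K(-10) - 1*15)/(-37) = -174/(4³) + √((-10 - √(2 + 4*(-10))/2) - 1*15)/(-37) = -174/64 + √((-10 - √(2 - 40)/2) - 15)*(-1/37) = -174*1/64 + √((-10 - I*√38/2) - 15)*(-1/37) = -87/32 + √((-10 - I*√38/2) - 15)*(-1/37) = -87/32 + √(-25 - I*√38/2)*(-1/37) = -87/32 - √(-25 - I*√38/2)/37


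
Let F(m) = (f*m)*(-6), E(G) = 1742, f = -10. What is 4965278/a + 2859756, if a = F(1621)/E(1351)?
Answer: 71697345709/24315 ≈ 2.9487e+6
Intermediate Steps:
F(m) = 60*m (F(m) = -10*m*(-6) = 60*m)
a = 48630/871 (a = (60*1621)/1742 = 97260*(1/1742) = 48630/871 ≈ 55.832)
4965278/a + 2859756 = 4965278/(48630/871) + 2859756 = 4965278*(871/48630) + 2859756 = 2162378569/24315 + 2859756 = 71697345709/24315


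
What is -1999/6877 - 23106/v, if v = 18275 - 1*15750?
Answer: -163947437/17364425 ≈ -9.4416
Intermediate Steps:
v = 2525 (v = 18275 - 15750 = 2525)
-1999/6877 - 23106/v = -1999/6877 - 23106/2525 = -163947437/17364425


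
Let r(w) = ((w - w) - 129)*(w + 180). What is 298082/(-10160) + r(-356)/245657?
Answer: -36497628617/1247937560 ≈ -29.246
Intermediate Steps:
r(w) = -23220 - 129*w (r(w) = (0 - 129)*(180 + w) = -129*(180 + w) = -23220 - 129*w)
298082/(-10160) + r(-356)/245657 = 298082/(-10160) + (-23220 - 129*(-356))/245657 = 298082*(-1/10160) + (-23220 + 45924)*(1/245657) = -149041/5080 + 22704*(1/245657) = -149041/5080 + 22704/245657 = -36497628617/1247937560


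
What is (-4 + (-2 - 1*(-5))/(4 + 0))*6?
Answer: -39/2 ≈ -19.500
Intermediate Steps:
(-4 + (-2 - 1*(-5))/(4 + 0))*6 = (-4 + (-2 + 5)/4)*6 = (-4 + (¼)*3)*6 = (-4 + ¾)*6 = -13/4*6 = -39/2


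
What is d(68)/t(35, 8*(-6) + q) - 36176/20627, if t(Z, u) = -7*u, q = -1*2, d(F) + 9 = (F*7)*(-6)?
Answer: -14351591/1443890 ≈ -9.9395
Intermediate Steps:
d(F) = -9 - 42*F (d(F) = -9 + (F*7)*(-6) = -9 + (7*F)*(-6) = -9 - 42*F)
q = -2
d(68)/t(35, 8*(-6) + q) - 36176/20627 = (-9 - 42*68)/((-7*(8*(-6) - 2))) - 36176/20627 = (-9 - 2856)/((-7*(-48 - 2))) - 36176*1/20627 = -2865/((-7*(-50))) - 36176/20627 = -2865/350 - 36176/20627 = -2865*1/350 - 36176/20627 = -573/70 - 36176/20627 = -14351591/1443890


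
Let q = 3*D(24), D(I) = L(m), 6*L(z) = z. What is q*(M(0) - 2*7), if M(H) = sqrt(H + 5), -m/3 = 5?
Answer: 105 - 15*sqrt(5)/2 ≈ 88.229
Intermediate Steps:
m = -15 (m = -3*5 = -15)
L(z) = z/6
D(I) = -5/2 (D(I) = (1/6)*(-15) = -5/2)
M(H) = sqrt(5 + H)
q = -15/2 (q = 3*(-5/2) = -15/2 ≈ -7.5000)
q*(M(0) - 2*7) = -15*(sqrt(5 + 0) - 2*7)/2 = -15*(sqrt(5) - 14)/2 = -15*(-14 + sqrt(5))/2 = 105 - 15*sqrt(5)/2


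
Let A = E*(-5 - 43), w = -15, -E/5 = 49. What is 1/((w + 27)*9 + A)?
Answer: 1/11868 ≈ 8.4260e-5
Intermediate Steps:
E = -245 (E = -5*49 = -245)
A = 11760 (A = -245*(-5 - 43) = -245*(-48) = 11760)
1/((w + 27)*9 + A) = 1/((-15 + 27)*9 + 11760) = 1/(12*9 + 11760) = 1/(108 + 11760) = 1/11868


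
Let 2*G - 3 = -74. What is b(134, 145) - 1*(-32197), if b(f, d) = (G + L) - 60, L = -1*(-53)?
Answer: 64309/2 ≈ 32155.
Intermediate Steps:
G = -71/2 (G = 3/2 + (½)*(-74) = 3/2 - 37 = -71/2 ≈ -35.500)
L = 53
b(f, d) = -85/2 (b(f, d) = (-71/2 + 53) - 60 = 35/2 - 60 = -85/2)
b(134, 145) - 1*(-32197) = -85/2 - 1*(-32197) = -85/2 + 32197 = 64309/2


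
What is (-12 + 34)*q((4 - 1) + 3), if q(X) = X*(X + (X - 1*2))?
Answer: 1320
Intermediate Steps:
q(X) = X*(-2 + 2*X) (q(X) = X*(X + (X - 2)) = X*(X + (-2 + X)) = X*(-2 + 2*X))
(-12 + 34)*q((4 - 1) + 3) = (-12 + 34)*(2*((4 - 1) + 3)*(-1 + ((4 - 1) + 3))) = 22*(2*(3 + 3)*(-1 + (3 + 3))) = 22*(2*6*(-1 + 6)) = 22*(2*6*5) = 22*60 = 1320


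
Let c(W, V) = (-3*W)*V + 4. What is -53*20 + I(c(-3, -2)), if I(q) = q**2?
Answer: -864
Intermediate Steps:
c(W, V) = 4 - 3*V*W (c(W, V) = -3*V*W + 4 = 4 - 3*V*W)
-53*20 + I(c(-3, -2)) = -53*20 + (4 - 3*(-2)*(-3))**2 = -1060 + (4 - 18)**2 = -1060 + (-14)**2 = -1060 + 196 = -864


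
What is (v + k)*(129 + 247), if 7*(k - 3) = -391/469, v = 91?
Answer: 115887336/3283 ≈ 35299.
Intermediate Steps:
k = 9458/3283 (k = 3 + (-391/469)/7 = 3 + (-391*1/469)/7 = 3 + (⅐)*(-391/469) = 3 - 391/3283 = 9458/3283 ≈ 2.8809)
(v + k)*(129 + 247) = (91 + 9458/3283)*(129 + 247) = (308211/3283)*376 = 115887336/3283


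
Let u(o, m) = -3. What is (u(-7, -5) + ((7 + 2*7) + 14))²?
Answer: 1024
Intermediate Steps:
(u(-7, -5) + ((7 + 2*7) + 14))² = (-3 + ((7 + 2*7) + 14))² = (-3 + ((7 + 14) + 14))² = (-3 + (21 + 14))² = (-3 + 35)² = 32² = 1024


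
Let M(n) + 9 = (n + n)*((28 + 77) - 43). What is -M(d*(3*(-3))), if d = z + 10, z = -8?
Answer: 2241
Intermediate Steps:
d = 2 (d = -8 + 10 = 2)
M(n) = -9 + 124*n (M(n) = -9 + (n + n)*((28 + 77) - 43) = -9 + (2*n)*(105 - 43) = -9 + (2*n)*62 = -9 + 124*n)
-M(d*(3*(-3))) = -(-9 + 124*(2*(3*(-3)))) = -(-9 + 124*(2*(-9))) = -(-9 + 124*(-18)) = -(-9 - 2232) = -1*(-2241) = 2241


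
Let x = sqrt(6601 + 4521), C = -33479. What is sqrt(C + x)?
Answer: sqrt(-33479 + sqrt(11122)) ≈ 182.68*I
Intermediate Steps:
x = sqrt(11122) ≈ 105.46
sqrt(C + x) = sqrt(-33479 + sqrt(11122))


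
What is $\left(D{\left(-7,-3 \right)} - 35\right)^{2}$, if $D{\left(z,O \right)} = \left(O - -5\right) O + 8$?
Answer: $1089$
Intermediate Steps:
$D{\left(z,O \right)} = 8 + O \left(5 + O\right)$ ($D{\left(z,O \right)} = \left(O + 5\right) O + 8 = \left(5 + O\right) O + 8 = O \left(5 + O\right) + 8 = 8 + O \left(5 + O\right)$)
$\left(D{\left(-7,-3 \right)} - 35\right)^{2} = \left(\left(8 + \left(-3\right)^{2} + 5 \left(-3\right)\right) - 35\right)^{2} = \left(\left(8 + 9 - 15\right) - 35\right)^{2} = \left(2 - 35\right)^{2} = \left(-33\right)^{2} = 1089$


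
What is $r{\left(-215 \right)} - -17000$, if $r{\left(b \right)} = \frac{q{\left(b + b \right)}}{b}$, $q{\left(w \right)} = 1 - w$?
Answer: $\frac{3654569}{215} \approx 16998.0$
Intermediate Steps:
$r{\left(b \right)} = \frac{1 - 2 b}{b}$ ($r{\left(b \right)} = \frac{1 - \left(b + b\right)}{b} = \frac{1 - 2 b}{b}$)
$r{\left(-215 \right)} - -17000 = \left(-2 + \frac{1}{-215}\right) - -17000 = \left(-2 - \frac{1}{215}\right) + 17000 = - \frac{431}{215} + 17000 = \frac{3654569}{215}$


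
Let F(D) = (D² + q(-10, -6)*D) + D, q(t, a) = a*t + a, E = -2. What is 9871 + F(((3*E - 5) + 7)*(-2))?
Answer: 10375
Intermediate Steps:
q(t, a) = a + a*t
F(D) = D² + 55*D (F(D) = (D² + (-6*(1 - 10))*D) + D = (D² + (-6*(-9))*D) + D = (D² + 54*D) + D = D² + 55*D)
9871 + F(((3*E - 5) + 7)*(-2)) = 9871 + (((3*(-2) - 5) + 7)*(-2))*(55 + ((3*(-2) - 5) + 7)*(-2)) = 9871 + (((-6 - 5) + 7)*(-2))*(55 + ((-6 - 5) + 7)*(-2)) = 9871 + ((-11 + 7)*(-2))*(55 + (-11 + 7)*(-2)) = 9871 + (-4*(-2))*(55 - 4*(-2)) = 9871 + 8*(55 + 8) = 9871 + 8*63 = 9871 + 504 = 10375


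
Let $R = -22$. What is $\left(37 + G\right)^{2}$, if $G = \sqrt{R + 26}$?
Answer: $1521$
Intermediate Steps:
$G = 2$ ($G = \sqrt{-22 + 26} = \sqrt{4} = 2$)
$\left(37 + G\right)^{2} = \left(37 + 2\right)^{2} = 39^{2} = 1521$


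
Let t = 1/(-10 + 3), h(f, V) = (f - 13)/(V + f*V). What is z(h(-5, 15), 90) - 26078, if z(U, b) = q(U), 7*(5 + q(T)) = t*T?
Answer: -12780673/490 ≈ -26083.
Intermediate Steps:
h(f, V) = (-13 + f)/(V + V*f)
t = -⅐ (t = 1/(-7) = -⅐ ≈ -0.14286)
q(T) = -5 - T/49 (q(T) = -5 + (-T/7)/7 = -5 - T/49)
z(U, b) = -5 - U/49
z(h(-5, 15), 90) - 26078 = (-5 - (-13 - 5)/(49*15*(1 - 5))) - 26078 = (-5 - (-18)/(735*(-4))) - 26078 = (-5 - (-1)*(-18)/(735*4)) - 26078 = (-5 - 1/49*3/10) - 26078 = (-5 - 3/490) - 26078 = -2453/490 - 26078 = -12780673/490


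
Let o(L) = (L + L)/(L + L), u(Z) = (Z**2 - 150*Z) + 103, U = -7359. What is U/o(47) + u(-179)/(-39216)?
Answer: -144324769/19608 ≈ -7360.5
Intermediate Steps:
u(Z) = 103 + Z**2 - 150*Z
o(L) = 1 (o(L) = (2*L)/((2*L)) = (2*L)*(1/(2*L)) = 1)
U/o(47) + u(-179)/(-39216) = -7359/1 + (103 + (-179)**2 - 150*(-179))/(-39216) = -7359*1 + (103 + 32041 + 26850)*(-1/39216) = -7359 + 58994*(-1/39216) = -7359 - 29497/19608 = -144324769/19608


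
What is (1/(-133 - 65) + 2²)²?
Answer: 625681/39204 ≈ 15.960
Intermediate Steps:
(1/(-133 - 65) + 2²)² = (1/(-198) + 4)² = (-1/198 + 4)² = (791/198)² = 625681/39204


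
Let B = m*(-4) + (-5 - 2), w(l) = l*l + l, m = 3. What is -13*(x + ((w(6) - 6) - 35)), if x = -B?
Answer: -260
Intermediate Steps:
w(l) = l + l² (w(l) = l² + l = l + l²)
B = -19 (B = 3*(-4) + (-5 - 2) = -12 - 7 = -19)
x = 19 (x = -1*(-19) = 19)
-13*(x + ((w(6) - 6) - 35)) = -13*(19 + ((6*(1 + 6) - 6) - 35)) = -13*(19 + ((6*7 - 6) - 35)) = -13*(19 + ((42 - 6) - 35)) = -13*(19 + (36 - 35)) = -13*(19 + 1) = -13*20 = -260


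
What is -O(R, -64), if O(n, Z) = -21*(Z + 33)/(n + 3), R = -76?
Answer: 651/73 ≈ 8.9178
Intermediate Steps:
O(n, Z) = -21*(33 + Z)/(3 + n)
-O(R, -64) = -21*(-33 - 1*(-64))/(3 - 76) = -21*(-33 + 64)/(-73) = -21*(-1)*31/73 = -1*(-651/73) = 651/73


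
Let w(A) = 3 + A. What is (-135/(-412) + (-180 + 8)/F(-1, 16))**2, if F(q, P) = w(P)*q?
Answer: 5391818041/61277584 ≈ 87.990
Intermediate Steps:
F(q, P) = q*(3 + P) (F(q, P) = (3 + P)*q = q*(3 + P))
(-135/(-412) + (-180 + 8)/F(-1, 16))**2 = (-135/(-412) + (-180 + 8)/((-(3 + 16))))**2 = (-135*(-1/412) - 172/((-1*19)))**2 = (135/412 - 172/(-19))**2 = (135/412 - 172*(-1/19))**2 = (135/412 + 172/19)**2 = (73429/7828)**2 = 5391818041/61277584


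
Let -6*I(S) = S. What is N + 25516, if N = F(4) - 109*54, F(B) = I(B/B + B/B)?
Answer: 58889/3 ≈ 19630.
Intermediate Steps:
I(S) = -S/6
F(B) = -⅓ (F(B) = -(B/B + B/B)/6 = -(1 + 1)/6 = -⅙*2 = -⅓)
N = -17659/3 (N = -⅓ - 109*54 = -⅓ - 5886 = -17659/3 ≈ -5886.3)
N + 25516 = -17659/3 + 25516 = 58889/3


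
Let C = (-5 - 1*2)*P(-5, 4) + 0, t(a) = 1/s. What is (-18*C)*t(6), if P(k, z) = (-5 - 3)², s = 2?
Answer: 4032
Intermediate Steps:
P(k, z) = 64 (P(k, z) = (-8)² = 64)
t(a) = ½ (t(a) = 1/2 = ½)
C = -448 (C = (-5 - 1*2)*64 + 0 = (-5 - 2)*64 + 0 = -7*64 + 0 = -448 + 0 = -448)
(-18*C)*t(6) = -18*(-448)*(½) = 8064*(½) = 4032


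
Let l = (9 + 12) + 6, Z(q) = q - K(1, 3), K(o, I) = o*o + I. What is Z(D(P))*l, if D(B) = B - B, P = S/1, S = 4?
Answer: -108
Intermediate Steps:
P = 4 (P = 4/1 = 4*1 = 4)
D(B) = 0
K(o, I) = I + o**2 (K(o, I) = o**2 + I = I + o**2)
Z(q) = -4 + q (Z(q) = q - (3 + 1**2) = q - (3 + 1) = q - 1*4 = q - 4 = -4 + q)
l = 27 (l = 21 + 6 = 27)
Z(D(P))*l = (-4 + 0)*27 = -4*27 = -108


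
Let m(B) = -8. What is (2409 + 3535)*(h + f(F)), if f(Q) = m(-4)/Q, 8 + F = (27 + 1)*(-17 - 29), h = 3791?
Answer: 1825232996/81 ≈ 2.2534e+7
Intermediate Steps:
F = -1296 (F = -8 + (27 + 1)*(-17 - 29) = -8 + 28*(-46) = -8 - 1288 = -1296)
f(Q) = -8/Q
(2409 + 3535)*(h + f(F)) = (2409 + 3535)*(3791 - 8/(-1296)) = 5944*(3791 - 8*(-1/1296)) = 5944*(3791 + 1/162) = 5944*(614143/162) = 1825232996/81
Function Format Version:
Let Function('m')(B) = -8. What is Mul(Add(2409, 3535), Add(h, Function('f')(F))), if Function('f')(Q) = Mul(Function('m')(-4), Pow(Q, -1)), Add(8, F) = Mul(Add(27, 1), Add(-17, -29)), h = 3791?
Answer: Rational(1825232996, 81) ≈ 2.2534e+7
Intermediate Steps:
F = -1296 (F = Add(-8, Mul(Add(27, 1), Add(-17, -29))) = Add(-8, Mul(28, -46)) = Add(-8, -1288) = -1296)
Function('f')(Q) = Mul(-8, Pow(Q, -1))
Mul(Add(2409, 3535), Add(h, Function('f')(F))) = Mul(Add(2409, 3535), Add(3791, Mul(-8, Pow(-1296, -1)))) = Mul(5944, Add(3791, Mul(-8, Rational(-1, 1296)))) = Mul(5944, Add(3791, Rational(1, 162))) = Mul(5944, Rational(614143, 162)) = Rational(1825232996, 81)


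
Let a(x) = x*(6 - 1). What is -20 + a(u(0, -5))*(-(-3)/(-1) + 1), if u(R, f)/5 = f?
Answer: 230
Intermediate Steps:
u(R, f) = 5*f
a(x) = 5*x (a(x) = x*5 = 5*x)
-20 + a(u(0, -5))*(-(-3)/(-1) + 1) = -20 + (5*(5*(-5)))*(-(-3)/(-1) + 1) = -20 + (5*(-25))*(-(-3)*(-1) + 1) = -20 - 125*(-3*1 + 1) = -20 - 125*(-3 + 1) = -20 - 125*(-2) = -20 + 250 = 230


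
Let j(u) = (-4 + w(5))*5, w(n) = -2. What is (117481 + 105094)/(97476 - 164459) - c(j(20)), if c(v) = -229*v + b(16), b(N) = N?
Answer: -461467513/66983 ≈ -6889.3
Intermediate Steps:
j(u) = -30 (j(u) = (-4 - 2)*5 = -6*5 = -30)
c(v) = 16 - 229*v (c(v) = -229*v + 16 = 16 - 229*v)
(117481 + 105094)/(97476 - 164459) - c(j(20)) = (117481 + 105094)/(97476 - 164459) - (16 - 229*(-30)) = 222575/(-66983) - (16 + 6870) = 222575*(-1/66983) - 1*6886 = -222575/66983 - 6886 = -461467513/66983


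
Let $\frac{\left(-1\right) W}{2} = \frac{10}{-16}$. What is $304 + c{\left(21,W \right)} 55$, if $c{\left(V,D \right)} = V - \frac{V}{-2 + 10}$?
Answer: $\frac{10517}{8} \approx 1314.6$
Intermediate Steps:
$W = \frac{5}{4}$ ($W = - 2 \frac{10}{-16} = - 2 \cdot 10 \left(- \frac{1}{16}\right) = \left(-2\right) \left(- \frac{5}{8}\right) = \frac{5}{4} \approx 1.25$)
$c{\left(V,D \right)} = \frac{7 V}{8}$ ($c{\left(V,D \right)} = V - \frac{V}{8} = \frac{7 V}{8}$)
$304 + c{\left(21,W \right)} 55 = 304 + \frac{7}{8} \cdot 21 \cdot 55 = 304 + \frac{147}{8} \cdot 55 = 304 + \frac{8085}{8} = \frac{10517}{8}$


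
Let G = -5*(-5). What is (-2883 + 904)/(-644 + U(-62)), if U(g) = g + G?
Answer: 1979/681 ≈ 2.9060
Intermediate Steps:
G = 25
U(g) = 25 + g (U(g) = g + 25 = 25 + g)
(-2883 + 904)/(-644 + U(-62)) = (-2883 + 904)/(-644 + (25 - 62)) = -1979/(-644 - 37) = -1979/(-681) = -1979*(-1/681) = 1979/681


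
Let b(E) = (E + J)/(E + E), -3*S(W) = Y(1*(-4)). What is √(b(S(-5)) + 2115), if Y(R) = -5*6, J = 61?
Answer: √211855/10 ≈ 46.028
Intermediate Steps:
Y(R) = -30
S(W) = 10 (S(W) = -⅓*(-30) = 10)
b(E) = (61 + E)/(2*E) (b(E) = (E + 61)/(E + E) = (61 + E)/((2*E)) = (61 + E)*(1/(2*E)) = (61 + E)/(2*E))
√(b(S(-5)) + 2115) = √((½)*(61 + 10)/10 + 2115) = √((½)*(⅒)*71 + 2115) = √(71/20 + 2115) = √(42371/20) = √211855/10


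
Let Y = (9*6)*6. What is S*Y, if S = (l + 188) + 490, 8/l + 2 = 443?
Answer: 10764216/49 ≈ 2.1968e+5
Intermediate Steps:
l = 8/441 (l = 8/(-2 + 443) = 8/441 ≈ 0.018141)
S = 299006/441 (S = (8/441 + 188) + 490 = 82916/441 + 490 = 299006/441 ≈ 678.02)
Y = 324 (Y = 54*6 = 324)
S*Y = (299006/441)*324 = 10764216/49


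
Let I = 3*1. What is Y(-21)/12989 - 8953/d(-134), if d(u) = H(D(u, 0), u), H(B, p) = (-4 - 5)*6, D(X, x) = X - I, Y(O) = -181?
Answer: 116280743/701406 ≈ 165.78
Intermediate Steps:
I = 3
D(X, x) = -3 + X (D(X, x) = X - 1*3 = X - 3 = -3 + X)
H(B, p) = -54 (H(B, p) = -9*6 = -54)
d(u) = -54
Y(-21)/12989 - 8953/d(-134) = -181/12989 - 8953/(-54) = -181*1/12989 - 8953*(-1/54) = -181/12989 + 8953/54 = 116280743/701406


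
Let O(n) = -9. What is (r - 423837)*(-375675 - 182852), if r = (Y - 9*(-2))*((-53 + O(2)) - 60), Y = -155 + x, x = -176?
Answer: 215396496077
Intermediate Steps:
Y = -331 (Y = -155 - 176 = -331)
r = 38186 (r = (-331 - 9*(-2))*((-53 - 9) - 60) = (-331 + 18)*(-62 - 60) = -313*(-122) = 38186)
(r - 423837)*(-375675 - 182852) = (38186 - 423837)*(-375675 - 182852) = -385651*(-558527) = 215396496077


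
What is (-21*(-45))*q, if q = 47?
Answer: 44415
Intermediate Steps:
(-21*(-45))*q = -21*(-45)*47 = 945*47 = 44415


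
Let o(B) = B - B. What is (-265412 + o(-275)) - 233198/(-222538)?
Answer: -29532011229/111269 ≈ -2.6541e+5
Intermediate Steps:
o(B) = 0
(-265412 + o(-275)) - 233198/(-222538) = (-265412 + 0) - 233198/(-222538) = -265412 - 233198*(-1/222538) = -265412 + 116599/111269 = -29532011229/111269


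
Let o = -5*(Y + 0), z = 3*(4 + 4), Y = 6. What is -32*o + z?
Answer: 984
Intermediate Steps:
z = 24 (z = 3*8 = 24)
o = -30 (o = -5*(6 + 0) = -5*6 = -30)
-32*o + z = -32*(-30) + 24 = 960 + 24 = 984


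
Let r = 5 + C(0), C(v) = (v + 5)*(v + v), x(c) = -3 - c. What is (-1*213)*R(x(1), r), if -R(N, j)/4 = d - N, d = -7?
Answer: -2556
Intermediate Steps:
C(v) = 2*v*(5 + v) (C(v) = (5 + v)*(2*v) = 2*v*(5 + v))
r = 5 (r = 5 + 2*0*(5 + 0) = 5 + 2*0*5 = 5 + 0 = 5)
R(N, j) = 28 + 4*N (R(N, j) = -4*(-7 - N) = 28 + 4*N)
(-1*213)*R(x(1), r) = (-1*213)*(28 + 4*(-3 - 1*1)) = -213*(28 + 4*(-3 - 1)) = -213*(28 + 4*(-4)) = -213*(28 - 16) = -213*12 = -2556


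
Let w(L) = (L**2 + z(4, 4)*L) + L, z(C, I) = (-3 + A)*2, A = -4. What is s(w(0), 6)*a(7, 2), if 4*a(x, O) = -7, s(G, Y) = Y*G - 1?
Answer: 7/4 ≈ 1.7500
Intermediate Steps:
z(C, I) = -14 (z(C, I) = (-3 - 4)*2 = -7*2 = -14)
w(L) = L**2 - 13*L (w(L) = (L**2 - 14*L) + L = L**2 - 13*L)
s(G, Y) = -1 + G*Y (s(G, Y) = G*Y - 1 = -1 + G*Y)
a(x, O) = -7/4 (a(x, O) = (1/4)*(-7) = -7/4)
s(w(0), 6)*a(7, 2) = (-1 + (0*(-13 + 0))*6)*(-7/4) = (-1 + (0*(-13))*6)*(-7/4) = (-1 + 0*6)*(-7/4) = (-1 + 0)*(-7/4) = -1*(-7/4) = 7/4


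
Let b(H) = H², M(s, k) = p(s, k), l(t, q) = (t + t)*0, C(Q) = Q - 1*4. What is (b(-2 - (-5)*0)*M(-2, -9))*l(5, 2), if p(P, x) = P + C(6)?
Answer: 0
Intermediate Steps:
C(Q) = -4 + Q (C(Q) = Q - 4 = -4 + Q)
l(t, q) = 0 (l(t, q) = (2*t)*0 = 0)
p(P, x) = 2 + P (p(P, x) = P + (-4 + 6) = P + 2 = 2 + P)
M(s, k) = 2 + s
(b(-2 - (-5)*0)*M(-2, -9))*l(5, 2) = ((-2 - (-5)*0)²*(2 - 2))*0 = ((-2 - 1*0)²*0)*0 = ((-2 + 0)²*0)*0 = ((-2)²*0)*0 = (4*0)*0 = 0*0 = 0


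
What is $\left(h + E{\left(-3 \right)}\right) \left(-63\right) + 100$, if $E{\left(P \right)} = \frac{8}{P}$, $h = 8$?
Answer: $-236$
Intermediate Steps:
$\left(h + E{\left(-3 \right)}\right) \left(-63\right) + 100 = \left(8 + \frac{8}{-3}\right) \left(-63\right) + 100 = \left(8 + 8 \left(- \frac{1}{3}\right)\right) \left(-63\right) + 100 = \left(8 - \frac{8}{3}\right) \left(-63\right) + 100 = \frac{16}{3} \left(-63\right) + 100 = -336 + 100 = -236$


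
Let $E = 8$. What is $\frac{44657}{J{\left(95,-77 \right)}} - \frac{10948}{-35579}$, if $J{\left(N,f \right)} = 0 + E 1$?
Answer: $\frac{1588938987}{284632} \approx 5582.4$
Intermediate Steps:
$J{\left(N,f \right)} = 8$ ($J{\left(N,f \right)} = 0 + 8 \cdot 1 = 0 + 8 = 8$)
$\frac{44657}{J{\left(95,-77 \right)}} - \frac{10948}{-35579} = \frac{44657}{8} - \frac{10948}{-35579} = 44657 \cdot \frac{1}{8} - - \frac{10948}{35579} = \frac{44657}{8} + \frac{10948}{35579} = \frac{1588938987}{284632}$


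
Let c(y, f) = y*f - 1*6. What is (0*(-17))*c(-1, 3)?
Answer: 0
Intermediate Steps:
c(y, f) = -6 + f*y (c(y, f) = f*y - 6 = -6 + f*y)
(0*(-17))*c(-1, 3) = (0*(-17))*(-6 + 3*(-1)) = 0*(-6 - 3) = 0*(-9) = 0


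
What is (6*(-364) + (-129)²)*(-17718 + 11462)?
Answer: -90442992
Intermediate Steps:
(6*(-364) + (-129)²)*(-17718 + 11462) = (-2184 + 16641)*(-6256) = 14457*(-6256) = -90442992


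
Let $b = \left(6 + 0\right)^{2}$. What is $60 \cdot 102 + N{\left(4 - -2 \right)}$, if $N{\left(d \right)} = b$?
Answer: $6156$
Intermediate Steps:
$b = 36$ ($b = 6^{2} = 36$)
$N{\left(d \right)} = 36$
$60 \cdot 102 + N{\left(4 - -2 \right)} = 60 \cdot 102 + 36 = 6120 + 36 = 6156$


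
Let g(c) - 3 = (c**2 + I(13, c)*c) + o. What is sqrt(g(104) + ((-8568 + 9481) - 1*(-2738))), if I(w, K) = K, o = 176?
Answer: sqrt(25462) ≈ 159.57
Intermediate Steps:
g(c) = 179 + 2*c**2 (g(c) = 3 + ((c**2 + c*c) + 176) = 3 + ((c**2 + c**2) + 176) = 3 + (2*c**2 + 176) = 3 + (176 + 2*c**2) = 179 + 2*c**2)
sqrt(g(104) + ((-8568 + 9481) - 1*(-2738))) = sqrt((179 + 2*104**2) + ((-8568 + 9481) - 1*(-2738))) = sqrt((179 + 2*10816) + (913 + 2738)) = sqrt((179 + 21632) + 3651) = sqrt(21811 + 3651) = sqrt(25462)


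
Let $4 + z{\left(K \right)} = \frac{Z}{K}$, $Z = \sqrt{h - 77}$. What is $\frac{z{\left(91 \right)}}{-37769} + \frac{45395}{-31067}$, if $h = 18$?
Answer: $- \frac{1714399487}{1173369523} - \frac{i \sqrt{59}}{3436979} \approx -1.4611 - 2.2349 \cdot 10^{-6} i$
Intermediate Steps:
$Z = i \sqrt{59}$ ($Z = \sqrt{18 - 77} = \sqrt{-59} = i \sqrt{59} \approx 7.6811 i$)
$z{\left(K \right)} = -4 + \frac{i \sqrt{59}}{K}$
$\frac{z{\left(91 \right)}}{-37769} + \frac{45395}{-31067} = \frac{-4 + \frac{i \sqrt{59}}{91}}{-37769} + \frac{45395}{-31067} = \left(-4 + i \sqrt{59} \cdot \frac{1}{91}\right) \left(- \frac{1}{37769}\right) + 45395 \left(- \frac{1}{31067}\right) = \left(-4 + \frac{i \sqrt{59}}{91}\right) \left(- \frac{1}{37769}\right) - \frac{45395}{31067} = \left(\frac{4}{37769} - \frac{i \sqrt{59}}{3436979}\right) - \frac{45395}{31067} = - \frac{1714399487}{1173369523} - \frac{i \sqrt{59}}{3436979}$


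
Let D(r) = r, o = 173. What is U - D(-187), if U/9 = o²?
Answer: 269548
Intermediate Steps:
U = 269361 (U = 9*173² = 9*29929 = 269361)
U - D(-187) = 269361 - 1*(-187) = 269361 + 187 = 269548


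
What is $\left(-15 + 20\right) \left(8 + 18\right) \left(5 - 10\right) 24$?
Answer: $-15600$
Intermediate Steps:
$\left(-15 + 20\right) \left(8 + 18\right) \left(5 - 10\right) 24 = 5 \cdot 26 \left(-5\right) 24 = 5 \left(-130\right) 24 = \left(-650\right) 24 = -15600$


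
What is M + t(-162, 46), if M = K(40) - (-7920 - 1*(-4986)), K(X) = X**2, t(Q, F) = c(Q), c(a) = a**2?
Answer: 30778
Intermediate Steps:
t(Q, F) = Q**2
M = 4534 (M = 40**2 - (-7920 - 1*(-4986)) = 1600 - (-7920 + 4986) = 1600 - 1*(-2934) = 1600 + 2934 = 4534)
M + t(-162, 46) = 4534 + (-162)**2 = 4534 + 26244 = 30778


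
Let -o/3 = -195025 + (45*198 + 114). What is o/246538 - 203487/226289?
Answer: 76102662861/55788837482 ≈ 1.3641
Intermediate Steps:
o = 558003 (o = -3*(-195025 + (45*198 + 114)) = -3*(-195025 + (8910 + 114)) = -3*(-195025 + 9024) = -3*(-186001) = 558003)
o/246538 - 203487/226289 = 558003/246538 - 203487/226289 = 76102662861/55788837482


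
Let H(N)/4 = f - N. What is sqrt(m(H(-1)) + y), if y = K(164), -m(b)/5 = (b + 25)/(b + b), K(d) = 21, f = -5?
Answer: sqrt(1434)/8 ≈ 4.7335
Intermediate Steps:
H(N) = -20 - 4*N (H(N) = 4*(-5 - N) = -20 - 4*N)
m(b) = -5*(25 + b)/(2*b) (m(b) = -5*(b + 25)/(b + b) = -5*(25 + b)/(2*b))
y = 21
sqrt(m(H(-1)) + y) = sqrt(5*(-25 - (-20 - 4*(-1)))/(2*(-20 - 4*(-1))) + 21) = sqrt(5*(-25 - (-20 + 4))/(2*(-20 + 4)) + 21) = sqrt((5/2)*(-25 - 1*(-16))/(-16) + 21) = sqrt((5/2)*(-1/16)*(-25 + 16) + 21) = sqrt((5/2)*(-1/16)*(-9) + 21) = sqrt(45/32 + 21) = sqrt(717/32) = sqrt(1434)/8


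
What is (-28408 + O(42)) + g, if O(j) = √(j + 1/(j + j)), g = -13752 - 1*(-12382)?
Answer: -29778 + √74109/42 ≈ -29772.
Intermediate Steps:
g = -1370 (g = -13752 + 12382 = -1370)
O(j) = √(j + 1/(2*j))
(-28408 + O(42)) + g = (-28408 + √(2/42 + 4*42)/2) - 1370 = (-28408 + √(2*(1/42) + 168)/2) - 1370 = (-28408 + √(1/21 + 168)/2) - 1370 = (-28408 + √(3529/21)/2) - 1370 = (-28408 + (√74109/21)/2) - 1370 = (-28408 + √74109/42) - 1370 = -29778 + √74109/42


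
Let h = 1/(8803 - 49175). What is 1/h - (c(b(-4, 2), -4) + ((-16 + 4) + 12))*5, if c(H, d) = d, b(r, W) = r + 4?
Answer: -40352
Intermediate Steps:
b(r, W) = 4 + r
h = -1/40372 (h = 1/(-40372) = -1/40372 ≈ -2.4770e-5)
1/h - (c(b(-4, 2), -4) + ((-16 + 4) + 12))*5 = 1/(-1/40372) - (-4 + ((-16 + 4) + 12))*5 = -40372 - (-4 + (-12 + 12))*5 = -40372 - (-4 + 0)*5 = -40372 - (-4)*5 = -40372 - 1*(-20) = -40372 + 20 = -40352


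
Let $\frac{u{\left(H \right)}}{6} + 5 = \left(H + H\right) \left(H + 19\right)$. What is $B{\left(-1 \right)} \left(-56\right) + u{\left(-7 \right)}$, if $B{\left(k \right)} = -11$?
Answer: $-422$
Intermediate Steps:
$u{\left(H \right)} = -30 + 12 H \left(19 + H\right)$ ($u{\left(H \right)} = -30 + 6 \left(H + H\right) \left(H + 19\right) = -30 + 6 \cdot 2 H \left(19 + H\right) = -30 + 12 H \left(19 + H\right)$)
$B{\left(-1 \right)} \left(-56\right) + u{\left(-7 \right)} = \left(-11\right) \left(-56\right) + \left(-30 + 12 \left(-7\right)^{2} + 228 \left(-7\right)\right) = 616 - 1038 = -422$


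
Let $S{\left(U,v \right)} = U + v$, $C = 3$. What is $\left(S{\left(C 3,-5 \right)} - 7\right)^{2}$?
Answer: $9$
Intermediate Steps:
$\left(S{\left(C 3,-5 \right)} - 7\right)^{2} = \left(\left(3 \cdot 3 - 5\right) - 7\right)^{2} = \left(\left(9 - 5\right) - 7\right)^{2} = \left(4 - 7\right)^{2} = \left(-3\right)^{2} = 9$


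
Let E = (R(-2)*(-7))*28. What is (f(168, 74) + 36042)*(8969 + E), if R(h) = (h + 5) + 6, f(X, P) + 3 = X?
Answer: 260871435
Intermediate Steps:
f(X, P) = -3 + X
R(h) = 11 + h (R(h) = (5 + h) + 6 = 11 + h)
E = -1764 (E = ((11 - 2)*(-7))*28 = (9*(-7))*28 = -63*28 = -1764)
(f(168, 74) + 36042)*(8969 + E) = ((-3 + 168) + 36042)*(8969 - 1764) = (165 + 36042)*7205 = 36207*7205 = 260871435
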